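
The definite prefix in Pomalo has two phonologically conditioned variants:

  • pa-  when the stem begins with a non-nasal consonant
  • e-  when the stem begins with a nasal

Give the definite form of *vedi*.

*vedi*: first consonant = /v/, non-nasal → pa- → *pavedi*.

pavedi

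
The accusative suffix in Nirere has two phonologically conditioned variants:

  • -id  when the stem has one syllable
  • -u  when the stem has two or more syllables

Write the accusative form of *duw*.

duwid

*duw* (one syllable) → -id → *duwid*.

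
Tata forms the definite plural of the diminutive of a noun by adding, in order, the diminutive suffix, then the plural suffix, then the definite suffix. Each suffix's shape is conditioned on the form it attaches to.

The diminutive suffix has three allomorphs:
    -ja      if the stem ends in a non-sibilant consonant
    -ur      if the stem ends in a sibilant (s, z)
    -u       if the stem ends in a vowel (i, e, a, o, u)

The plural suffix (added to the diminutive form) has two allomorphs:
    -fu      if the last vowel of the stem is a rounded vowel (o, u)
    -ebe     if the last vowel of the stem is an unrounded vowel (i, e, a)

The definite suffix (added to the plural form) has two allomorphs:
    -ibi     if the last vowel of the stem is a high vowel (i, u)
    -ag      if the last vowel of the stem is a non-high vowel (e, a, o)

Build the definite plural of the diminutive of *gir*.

*gir* — final sound /r/ (a non-sibilant consonant) → -ja → *girja*.
The diminutive form *girja* — last vowel /a/ (an unrounded vowel) → -ebe → *girjaebe*.
The plural form *girjaebe* — last vowel /e/ (a non-high vowel) → -ag → *girjaebeag*.

girjaebeag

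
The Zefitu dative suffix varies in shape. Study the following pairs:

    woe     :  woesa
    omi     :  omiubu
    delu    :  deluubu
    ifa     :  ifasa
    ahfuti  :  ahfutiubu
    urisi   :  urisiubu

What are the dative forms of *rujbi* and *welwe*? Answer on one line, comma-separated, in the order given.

The pattern is height harmony: -ubu when the last vowel of the stem is a high vowel (*omi*, *delu*, *ahfuti*, *urisi*); -sa when the last vowel of the stem is a non-high vowel (*woe*, *ifa*).
*rujbi*: last vowel = /i/, a high vowel → -ubu → *rujbiubu*.
*welwe* — last vowel /e/ (a non-high vowel) → -sa → *welwesa*.

rujbiubu, welwesa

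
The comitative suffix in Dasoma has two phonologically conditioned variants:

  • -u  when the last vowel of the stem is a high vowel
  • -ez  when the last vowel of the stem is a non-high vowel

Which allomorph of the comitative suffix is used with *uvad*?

-ez

*uvad* — last vowel /a/ (a non-high vowel) → -ez.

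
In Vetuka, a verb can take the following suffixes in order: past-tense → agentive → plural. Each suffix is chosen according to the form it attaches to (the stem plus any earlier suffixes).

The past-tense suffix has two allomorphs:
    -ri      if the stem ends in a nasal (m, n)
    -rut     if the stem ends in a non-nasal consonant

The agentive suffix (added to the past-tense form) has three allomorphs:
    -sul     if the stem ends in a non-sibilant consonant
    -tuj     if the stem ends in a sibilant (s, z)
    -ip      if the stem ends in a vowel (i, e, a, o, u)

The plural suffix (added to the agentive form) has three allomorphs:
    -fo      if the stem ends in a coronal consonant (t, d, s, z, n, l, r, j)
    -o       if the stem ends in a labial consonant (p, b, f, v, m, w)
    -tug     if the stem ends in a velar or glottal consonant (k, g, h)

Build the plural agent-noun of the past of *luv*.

Since the final consonant of *luv* is /v/ (non-nasal), it takes -rut, giving *luvrut*.
The past-tense form *luvrut*: final sound = /t/, a non-sibilant consonant → -sul → *luvrutsul*.
The final consonant of the agentive form *luvrutsul* is /l/, which is coronal, so the plural suffix is -fo, giving *luvrutsulfo*.

luvrutsulfo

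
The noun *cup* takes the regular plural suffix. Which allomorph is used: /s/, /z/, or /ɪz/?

The stem *cup* ends in a voiceless non-sibilant consonant.
The plural suffix surfaces as /ɪz/ after sibilants, /s/ after other voiceless consonants, and /z/ after other voiced sounds.
So the plural -s on *cup* is pronounced /s/.

/s/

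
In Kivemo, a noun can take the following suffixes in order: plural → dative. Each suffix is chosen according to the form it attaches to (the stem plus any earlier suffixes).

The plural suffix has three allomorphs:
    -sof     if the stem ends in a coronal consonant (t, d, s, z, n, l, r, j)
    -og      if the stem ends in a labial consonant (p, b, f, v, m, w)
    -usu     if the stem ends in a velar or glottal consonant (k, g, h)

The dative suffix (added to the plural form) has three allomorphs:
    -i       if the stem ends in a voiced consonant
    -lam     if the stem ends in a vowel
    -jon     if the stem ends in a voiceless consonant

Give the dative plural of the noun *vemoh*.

*vemoh*: final consonant = /h/, velar/glottal → -usu → *vemohusu*.
The plural form *vemohusu* — final sound /u/ (a vowel) → -lam → *vemohusulam*.

vemohusulam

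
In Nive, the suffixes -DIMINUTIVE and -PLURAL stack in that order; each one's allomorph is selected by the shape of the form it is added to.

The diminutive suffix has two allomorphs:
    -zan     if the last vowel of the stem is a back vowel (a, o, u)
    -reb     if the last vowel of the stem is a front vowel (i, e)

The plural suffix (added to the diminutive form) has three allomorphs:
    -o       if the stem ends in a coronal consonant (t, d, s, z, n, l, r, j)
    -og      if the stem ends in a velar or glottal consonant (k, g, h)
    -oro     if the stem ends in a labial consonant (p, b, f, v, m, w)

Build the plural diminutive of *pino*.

pinozano

*pino* — last vowel /o/ (a back vowel) → -zan → *pinozan*.
The final consonant of the diminutive form *pinozan* is /n/, which is coronal, so the plural suffix is -o, giving *pinozano*.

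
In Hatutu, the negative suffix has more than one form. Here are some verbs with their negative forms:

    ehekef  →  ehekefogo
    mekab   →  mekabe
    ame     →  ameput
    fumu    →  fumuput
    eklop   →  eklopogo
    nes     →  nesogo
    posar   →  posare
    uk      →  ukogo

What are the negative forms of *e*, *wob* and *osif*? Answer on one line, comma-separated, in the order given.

eput, wobe, osifogo

The suffix is conditioned by the final sound: -ogo when the stem ends in a voiceless consonant (*ehekef*, *eklop*, *nes*, *uk*); -e when the stem ends in a voiced consonant (*mekab*, *posar*); -put when the stem ends in a vowel (*ame*, *fumu*).
The final sound of *e* is /e/, which is a vowel, so the suffix is -put, giving *eput*.
The final sound of *wob* is /b/, which is a voiced consonant, so the suffix is -e, giving *wobe*.
Since the final sound of *osif* is /f/ (a voiceless consonant), it takes -ogo, giving *osifogo*.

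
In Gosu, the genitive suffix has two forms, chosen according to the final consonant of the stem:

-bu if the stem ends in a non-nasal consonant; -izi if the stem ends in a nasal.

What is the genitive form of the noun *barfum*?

*barfum* — final consonant /m/ (a nasal) → -izi → *barfumizi*.

barfumizi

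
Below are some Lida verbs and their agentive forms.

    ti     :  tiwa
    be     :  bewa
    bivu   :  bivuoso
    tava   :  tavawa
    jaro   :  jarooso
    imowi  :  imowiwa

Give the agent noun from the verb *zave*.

zavewa

The suffix is conditioned by the last vowel: -oso when the last vowel of the stem is a rounded vowel (*bivu*, *jaro*); -wa when the last vowel of the stem is an unrounded vowel (*ti*, *be*, *tava*, *imowi*).
Since the last vowel of *zave* is /e/ (an unrounded vowel), it takes -wa, giving *zavewa*.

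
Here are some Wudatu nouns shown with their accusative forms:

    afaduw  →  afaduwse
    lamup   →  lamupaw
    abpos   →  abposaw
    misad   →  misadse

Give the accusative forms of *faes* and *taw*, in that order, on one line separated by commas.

Looking at the final consonant of each stem: -aw when the stem ends in a voiceless consonant (*lamup*, *abpos*); -se when the stem ends in a voiced consonant (*afaduw*, *misad*).
*faes* — final consonant /s/ (voiceless) → -aw → *faesaw*.
Since the final consonant of *taw* is /w/ (voiced), it takes -se, giving *tawse*.

faesaw, tawse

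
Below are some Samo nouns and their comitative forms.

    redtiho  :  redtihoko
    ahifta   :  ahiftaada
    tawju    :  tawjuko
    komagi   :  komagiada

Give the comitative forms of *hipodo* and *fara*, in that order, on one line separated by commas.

hipodoko, faraada

The pattern is rounding harmony: -ko when the last vowel of the stem is a rounded vowel (*redtiho*, *tawju*); -ada when the last vowel of the stem is an unrounded vowel (*ahifta*, *komagi*).
*hipodo*: last vowel = /o/, a rounded vowel → -ko → *hipodoko*.
The last vowel of *fara* is /a/, which is an unrounded vowel, so the suffix is -ada, giving *faraada*.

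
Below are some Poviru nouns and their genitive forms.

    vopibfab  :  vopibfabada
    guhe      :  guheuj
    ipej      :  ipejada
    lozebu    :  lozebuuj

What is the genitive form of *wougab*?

wougabada

Looking at the final sound of each stem: -ada when the stem ends in a consonant (*vopibfab*, *ipej*); -uj when the stem ends in a vowel (*guhe*, *lozebu*).
*wougab* — final sound /b/ (a consonant) → -ada → *wougabada*.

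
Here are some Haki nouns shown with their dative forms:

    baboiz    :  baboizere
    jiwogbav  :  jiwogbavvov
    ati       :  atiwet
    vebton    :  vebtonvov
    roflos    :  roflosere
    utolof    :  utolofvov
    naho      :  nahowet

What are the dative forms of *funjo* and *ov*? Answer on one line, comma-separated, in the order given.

funjowet, ovvov

The pattern is sibilance of the final sound: -ere when the stem ends in a sibilant (*baboiz*, *roflos*); -vov when the stem ends in a non-sibilant consonant (*jiwogbav*, *vebton*, *utolof*); -wet when the stem ends in a vowel (*ati*, *naho*).
*funjo*: final sound = /o/, a vowel → -wet → *funjowet*.
*ov*: final sound = /v/, a non-sibilant consonant → -vov → *ovvov*.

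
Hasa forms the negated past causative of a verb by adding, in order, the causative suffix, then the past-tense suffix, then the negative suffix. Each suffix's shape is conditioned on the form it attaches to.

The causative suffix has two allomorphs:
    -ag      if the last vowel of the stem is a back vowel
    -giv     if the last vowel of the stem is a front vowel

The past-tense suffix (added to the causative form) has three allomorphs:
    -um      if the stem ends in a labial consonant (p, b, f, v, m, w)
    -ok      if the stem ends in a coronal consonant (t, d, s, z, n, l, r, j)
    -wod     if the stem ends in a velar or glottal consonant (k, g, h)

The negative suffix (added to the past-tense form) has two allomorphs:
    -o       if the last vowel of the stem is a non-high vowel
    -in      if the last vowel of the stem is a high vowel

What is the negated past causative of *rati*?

ratigivumin

*rati*: last vowel = /i/, a front vowel → -giv → *ratigiv*.
The final consonant of the causative form *ratigiv* is /v/, which is labial, so the past-tense suffix is -um, giving *ratigivum*.
The past-tense form *ratigivum*: last vowel = /u/, a high vowel → -in → *ratigivumin*.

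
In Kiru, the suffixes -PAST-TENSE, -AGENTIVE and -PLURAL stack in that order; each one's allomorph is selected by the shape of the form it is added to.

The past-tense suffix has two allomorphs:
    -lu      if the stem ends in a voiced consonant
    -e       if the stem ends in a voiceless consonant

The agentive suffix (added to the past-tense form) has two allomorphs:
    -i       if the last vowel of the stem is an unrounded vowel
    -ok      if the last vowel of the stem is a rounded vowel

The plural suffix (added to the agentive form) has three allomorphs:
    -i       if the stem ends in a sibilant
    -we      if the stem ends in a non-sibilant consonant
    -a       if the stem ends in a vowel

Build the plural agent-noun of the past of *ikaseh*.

ikaseheia

The final consonant of *ikaseh* is /h/, which is voiceless, so the past-tense suffix is -e, giving *ikasehe*.
The past-tense form *ikasehe*: last vowel = /e/, an unrounded vowel → -i → *ikasehei*.
Since the final sound of the agentive form *ikasehei* is /i/ (a vowel), it takes -a, giving *ikaseheia*.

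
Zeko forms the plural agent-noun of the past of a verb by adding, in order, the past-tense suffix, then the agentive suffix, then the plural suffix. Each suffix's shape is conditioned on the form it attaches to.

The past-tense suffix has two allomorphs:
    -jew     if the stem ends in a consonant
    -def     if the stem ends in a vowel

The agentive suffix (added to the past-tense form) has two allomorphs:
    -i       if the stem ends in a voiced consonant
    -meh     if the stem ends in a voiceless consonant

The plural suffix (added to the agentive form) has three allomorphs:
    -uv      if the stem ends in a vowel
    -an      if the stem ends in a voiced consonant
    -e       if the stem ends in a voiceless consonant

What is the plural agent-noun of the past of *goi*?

goidefmehe

*goi*: final sound = /i/, a vowel → -def → *goidef*.
The past-tense form *goidef* — final consonant /f/ (voiceless) → -meh → *goidefmeh*.
The agentive form *goidefmeh*: final sound = /h/, a voiceless consonant → -e → *goidefmehe*.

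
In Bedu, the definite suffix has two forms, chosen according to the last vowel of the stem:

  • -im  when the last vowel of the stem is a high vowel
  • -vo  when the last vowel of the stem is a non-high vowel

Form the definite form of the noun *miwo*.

miwovo

Since the last vowel of *miwo* is /o/ (a non-high vowel), it takes -vo, giving *miwovo*.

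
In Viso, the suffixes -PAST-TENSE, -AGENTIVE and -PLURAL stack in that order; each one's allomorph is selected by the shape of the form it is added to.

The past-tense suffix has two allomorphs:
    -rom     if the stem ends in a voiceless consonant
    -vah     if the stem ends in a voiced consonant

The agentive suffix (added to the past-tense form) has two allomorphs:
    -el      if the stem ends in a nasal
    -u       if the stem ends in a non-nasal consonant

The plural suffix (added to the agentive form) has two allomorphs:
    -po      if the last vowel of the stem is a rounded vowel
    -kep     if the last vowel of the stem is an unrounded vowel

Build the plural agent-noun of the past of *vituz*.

Since the final consonant of *vituz* is /z/ (voiced), it takes -vah, giving *vituzvah*.
The past-tense form *vituzvah*: final consonant = /h/, non-nasal → -u → *vituzvahu*.
The last vowel of the agentive form *vituzvahu* is /u/, which is a rounded vowel, so the plural suffix is -po, giving *vituzvahupo*.

vituzvahupo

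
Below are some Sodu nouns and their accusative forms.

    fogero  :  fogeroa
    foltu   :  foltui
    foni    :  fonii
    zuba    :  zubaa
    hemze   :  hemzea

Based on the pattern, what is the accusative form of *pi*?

The alternation tracks the last vowel of the stem — -i when the last vowel of the stem is a high vowel (*foltu*, *foni*); -a when the last vowel of the stem is a non-high vowel (*fogero*, *zuba*, *hemze*).
Since the last vowel of *pi* is /i/ (a high vowel), it takes -i, giving *pii*.

pii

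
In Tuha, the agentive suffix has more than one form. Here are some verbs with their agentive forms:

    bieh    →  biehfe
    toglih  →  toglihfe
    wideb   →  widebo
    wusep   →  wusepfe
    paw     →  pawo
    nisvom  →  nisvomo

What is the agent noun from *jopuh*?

The suffix is conditioned by the final consonant: -fe when the stem ends in a voiceless consonant (*bieh*, *toglih*, *wusep*); -o when the stem ends in a voiced consonant (*wideb*, *paw*, *nisvom*).
Since the final consonant of *jopuh* is /h/ (voiceless), it takes -fe, giving *jopuhfe*.

jopuhfe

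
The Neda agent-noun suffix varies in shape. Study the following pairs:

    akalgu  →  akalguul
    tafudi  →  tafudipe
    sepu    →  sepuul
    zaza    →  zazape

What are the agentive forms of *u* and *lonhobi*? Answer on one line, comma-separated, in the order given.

Looking at the last vowel of each stem: -ul when the last vowel of the stem is a rounded vowel (*akalgu*, *sepu*); -pe when the last vowel of the stem is an unrounded vowel (*tafudi*, *zaza*).
Since the last vowel of *u* is /u/ (a rounded vowel), it takes -ul, giving *uul*.
*lonhobi* — last vowel /i/ (an unrounded vowel) → -pe → *lonhobipe*.

uul, lonhobipe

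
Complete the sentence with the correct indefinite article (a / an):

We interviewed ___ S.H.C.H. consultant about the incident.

The indefinite article is chosen by the initial *sound* of the following word, not its spelling.
The initialism *S.H.C.H.* is read letter by letter; the first letter, S, is pronounced /ɛs/, which begins with a vowel sound.
So the article is *an*: We interviewed an S.H.C.H. consultant about the incident.

an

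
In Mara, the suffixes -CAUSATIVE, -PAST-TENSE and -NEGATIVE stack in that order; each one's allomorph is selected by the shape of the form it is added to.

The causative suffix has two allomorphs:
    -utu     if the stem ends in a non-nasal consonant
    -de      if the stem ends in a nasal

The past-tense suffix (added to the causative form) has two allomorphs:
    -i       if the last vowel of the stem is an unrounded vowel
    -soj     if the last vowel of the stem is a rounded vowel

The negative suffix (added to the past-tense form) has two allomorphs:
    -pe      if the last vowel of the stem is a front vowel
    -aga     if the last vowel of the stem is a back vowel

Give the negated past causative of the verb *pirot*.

*pirot*: final consonant = /t/, non-nasal → -utu → *pirotutu*.
Since the last vowel of the causative form *pirotutu* is /u/ (a rounded vowel), it takes -soj, giving *pirotutusoj*.
Since the last vowel of the past-tense form *pirotutusoj* is /o/ (a back vowel), it takes -aga, giving *pirotutusojaga*.

pirotutusojaga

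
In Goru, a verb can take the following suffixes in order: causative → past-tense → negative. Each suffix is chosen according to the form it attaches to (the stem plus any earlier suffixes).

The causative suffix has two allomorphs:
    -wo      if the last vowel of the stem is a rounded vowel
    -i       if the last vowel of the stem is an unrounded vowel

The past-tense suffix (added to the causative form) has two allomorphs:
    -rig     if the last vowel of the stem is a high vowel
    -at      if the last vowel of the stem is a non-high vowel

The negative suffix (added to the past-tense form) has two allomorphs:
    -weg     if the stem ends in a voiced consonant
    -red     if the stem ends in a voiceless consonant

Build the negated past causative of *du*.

The last vowel of *du* is /u/, which is a rounded vowel, so the causative suffix is -wo, giving *duwo*.
The causative form *duwo* — last vowel /o/ (a non-high vowel) → -at → *duwoat*.
The past-tense form *duwoat* — final consonant /t/ (voiceless) → -red → *duwoatred*.

duwoatred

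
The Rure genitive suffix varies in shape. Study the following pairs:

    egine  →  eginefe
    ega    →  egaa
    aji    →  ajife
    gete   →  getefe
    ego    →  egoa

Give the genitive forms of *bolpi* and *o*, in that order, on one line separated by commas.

bolpife, oa

The suffix is conditioned by the last vowel: -fe when the last vowel of the stem is a front vowel (*egine*, *aji*, *gete*); -a when the last vowel of the stem is a back vowel (*ega*, *ego*).
The last vowel of *bolpi* is /i/, which is a front vowel, so the suffix is -fe, giving *bolpife*.
Since the last vowel of *o* is /o/ (a back vowel), it takes -a, giving *oa*.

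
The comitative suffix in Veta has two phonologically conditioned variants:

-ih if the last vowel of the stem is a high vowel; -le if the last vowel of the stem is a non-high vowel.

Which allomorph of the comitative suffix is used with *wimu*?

-ih

The last vowel of *wimu* is /u/, which is a high vowel, so the suffix is -ih.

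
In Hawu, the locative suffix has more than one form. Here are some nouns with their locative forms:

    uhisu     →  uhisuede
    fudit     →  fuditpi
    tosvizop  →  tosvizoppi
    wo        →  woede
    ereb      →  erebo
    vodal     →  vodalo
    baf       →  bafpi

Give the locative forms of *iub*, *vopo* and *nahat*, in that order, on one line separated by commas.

iubo, vopoede, nahatpi

The suffix is conditioned by the final sound: -pi when the stem ends in a voiceless consonant (*fudit*, *tosvizop*, *baf*); -o when the stem ends in a voiced consonant (*ereb*, *vodal*); -ede when the stem ends in a vowel (*uhisu*, *wo*).
*iub*: final sound = /b/, a voiced consonant → -o → *iubo*.
*vopo*: final sound = /o/, a vowel → -ede → *vopoede*.
Since the final sound of *nahat* is /t/ (a voiceless consonant), it takes -pi, giving *nahatpi*.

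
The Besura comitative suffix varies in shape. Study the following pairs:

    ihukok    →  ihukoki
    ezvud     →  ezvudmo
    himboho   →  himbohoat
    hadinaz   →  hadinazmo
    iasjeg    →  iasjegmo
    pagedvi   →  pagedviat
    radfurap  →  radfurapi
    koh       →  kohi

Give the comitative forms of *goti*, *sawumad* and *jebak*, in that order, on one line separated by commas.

Looking at the final sound of each stem: -i when the stem ends in a voiceless consonant (*ihukok*, *radfurap*, *koh*); -mo when the stem ends in a voiced consonant (*ezvud*, *hadinaz*, *iasjeg*); -at when the stem ends in a vowel (*himboho*, *pagedvi*).
*goti*: final sound = /i/, a vowel → -at → *gotiat*.
Since the final sound of *sawumad* is /d/ (a voiced consonant), it takes -mo, giving *sawumadmo*.
The final sound of *jebak* is /k/, which is a voiceless consonant, so the suffix is -i, giving *jebaki*.

gotiat, sawumadmo, jebaki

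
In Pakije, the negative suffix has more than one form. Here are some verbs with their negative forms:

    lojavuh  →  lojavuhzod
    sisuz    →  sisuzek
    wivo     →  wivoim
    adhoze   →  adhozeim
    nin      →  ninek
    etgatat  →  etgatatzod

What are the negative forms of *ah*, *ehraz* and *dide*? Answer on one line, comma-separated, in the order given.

The suffix is conditioned by the final sound: -zod when the stem ends in a voiceless consonant (*lojavuh*, *etgatat*); -ek when the stem ends in a voiced consonant (*sisuz*, *nin*); -im when the stem ends in a vowel (*wivo*, *adhoze*).
Since the final sound of *ah* is /h/ (a voiceless consonant), it takes -zod, giving *ahzod*.
Since the final sound of *ehraz* is /z/ (a voiced consonant), it takes -ek, giving *ehrazek*.
*dide* — final sound /e/ (a vowel) → -im → *dideim*.

ahzod, ehrazek, dideim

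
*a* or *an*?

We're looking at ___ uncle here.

an

The indefinite article is chosen by the initial *sound* of the following word, not its spelling.
*uncle* begins with the sound /ʌ/ (u pronounced /ʌ/) — a vowel sound.
So the article is *an*: We're looking at an uncle here.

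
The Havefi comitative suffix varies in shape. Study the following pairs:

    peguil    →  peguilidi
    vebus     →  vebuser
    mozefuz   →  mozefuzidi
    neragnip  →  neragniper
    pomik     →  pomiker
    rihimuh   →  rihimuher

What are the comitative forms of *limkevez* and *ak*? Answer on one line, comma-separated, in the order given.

The pattern is voicing of the final consonant: -er when the stem ends in a voiceless consonant (*vebus*, *neragnip*, *pomik*, *rihimuh*); -idi when the stem ends in a voiced consonant (*peguil*, *mozefuz*).
The final consonant of *limkevez* is /z/, which is voiced, so the suffix is -idi, giving *limkevezidi*.
Since the final consonant of *ak* is /k/ (voiceless), it takes -er, giving *aker*.

limkevezidi, aker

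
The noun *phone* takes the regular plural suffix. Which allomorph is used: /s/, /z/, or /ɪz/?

/z/

The stem *phone* ends in a voiced non-sibilant sound.
The plural suffix surfaces as /ɪz/ after sibilants, /s/ after other voiceless consonants, and /z/ after other voiced sounds.
So the plural -s on *phone* is pronounced /z/.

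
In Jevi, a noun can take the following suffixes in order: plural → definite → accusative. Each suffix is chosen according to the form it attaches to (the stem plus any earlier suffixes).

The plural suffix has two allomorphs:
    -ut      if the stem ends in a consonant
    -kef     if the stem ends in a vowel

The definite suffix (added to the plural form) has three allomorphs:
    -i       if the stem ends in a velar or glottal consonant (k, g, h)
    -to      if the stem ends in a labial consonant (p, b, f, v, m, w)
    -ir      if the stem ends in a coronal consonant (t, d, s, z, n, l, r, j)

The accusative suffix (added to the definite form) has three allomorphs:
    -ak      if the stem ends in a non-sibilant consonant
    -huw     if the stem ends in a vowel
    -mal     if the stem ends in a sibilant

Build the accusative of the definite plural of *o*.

okeftohuw

*o* — final sound /o/ (a vowel) → -kef → *okef*.
The final consonant of the plural form *okef* is /f/, which is labial, so the definite suffix is -to, giving *okefto*.
The definite form *okefto* — final sound /o/ (a vowel) → -huw → *okeftohuw*.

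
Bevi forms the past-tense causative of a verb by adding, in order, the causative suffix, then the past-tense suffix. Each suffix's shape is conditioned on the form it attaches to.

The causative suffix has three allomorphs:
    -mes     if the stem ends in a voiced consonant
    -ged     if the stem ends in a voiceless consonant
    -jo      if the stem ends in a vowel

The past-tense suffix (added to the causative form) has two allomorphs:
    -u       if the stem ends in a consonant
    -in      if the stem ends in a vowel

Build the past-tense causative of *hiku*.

The final sound of *hiku* is /u/, which is a vowel, so the causative suffix is -jo, giving *hikujo*.
The causative form *hikujo*: final sound = /o/, a vowel → -in → *hikujoin*.

hikujoin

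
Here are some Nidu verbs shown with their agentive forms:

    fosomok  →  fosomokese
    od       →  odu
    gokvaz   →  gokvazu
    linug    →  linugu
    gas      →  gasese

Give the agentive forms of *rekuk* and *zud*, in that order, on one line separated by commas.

rekukese, zudu

The pattern is voicing of the final consonant: -ese when the stem ends in a voiceless consonant (*fosomok*, *gas*); -u when the stem ends in a voiced consonant (*od*, *gokvaz*, *linug*).
Since the final consonant of *rekuk* is /k/ (voiceless), it takes -ese, giving *rekukese*.
*zud* — final consonant /d/ (voiced) → -u → *zudu*.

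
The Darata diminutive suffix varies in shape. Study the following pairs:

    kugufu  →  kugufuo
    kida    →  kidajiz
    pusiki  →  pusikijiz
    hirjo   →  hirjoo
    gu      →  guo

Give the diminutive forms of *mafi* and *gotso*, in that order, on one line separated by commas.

The alternation tracks the last vowel of the stem — -o when the last vowel of the stem is a rounded vowel (*kugufu*, *hirjo*, *gu*); -jiz when the last vowel of the stem is an unrounded vowel (*kida*, *pusiki*).
The last vowel of *mafi* is /i/, which is an unrounded vowel, so the suffix is -jiz, giving *mafijiz*.
Since the last vowel of *gotso* is /o/ (a rounded vowel), it takes -o, giving *gotsoo*.

mafijiz, gotsoo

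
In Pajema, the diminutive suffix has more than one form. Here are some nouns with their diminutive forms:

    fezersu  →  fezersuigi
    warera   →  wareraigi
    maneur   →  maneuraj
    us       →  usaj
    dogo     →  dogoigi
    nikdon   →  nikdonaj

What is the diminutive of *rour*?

rouraj

Looking at the final sound of each stem: -aj when the stem ends in a consonant (*maneur*, *us*, *nikdon*); -igi when the stem ends in a vowel (*fezersu*, *warera*, *dogo*).
*rour* — final sound /r/ (a consonant) → -aj → *rouraj*.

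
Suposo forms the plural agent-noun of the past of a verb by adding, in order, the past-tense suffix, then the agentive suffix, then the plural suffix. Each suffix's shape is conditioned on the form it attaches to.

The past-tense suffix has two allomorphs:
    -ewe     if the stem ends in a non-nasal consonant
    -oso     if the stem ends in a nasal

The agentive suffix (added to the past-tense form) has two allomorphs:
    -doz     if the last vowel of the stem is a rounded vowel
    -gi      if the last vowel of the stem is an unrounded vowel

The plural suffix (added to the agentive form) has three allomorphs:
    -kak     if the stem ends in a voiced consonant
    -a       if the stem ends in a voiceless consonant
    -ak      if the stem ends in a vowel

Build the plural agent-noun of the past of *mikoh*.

Since the final consonant of *mikoh* is /h/ (non-nasal), it takes -ewe, giving *mikohewe*.
The last vowel of the past-tense form *mikohewe* is /e/, which is an unrounded vowel, so the agentive suffix is -gi, giving *mikohewegi*.
The agentive form *mikohewegi*: final sound = /i/, a vowel → -ak → *mikohewegiak*.

mikohewegiak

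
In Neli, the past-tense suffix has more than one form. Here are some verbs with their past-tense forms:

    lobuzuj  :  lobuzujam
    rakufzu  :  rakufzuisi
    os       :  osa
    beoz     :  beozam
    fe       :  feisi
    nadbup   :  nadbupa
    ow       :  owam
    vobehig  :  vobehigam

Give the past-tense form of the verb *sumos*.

The alternation tracks the final sound of the stem — -a when the stem ends in a voiceless consonant (*os*, *nadbup*); -am when the stem ends in a voiced consonant (*lobuzuj*, *beoz*, *ow*, *vobehig*); -isi when the stem ends in a vowel (*rakufzu*, *fe*).
*sumos*: final sound = /s/, a voiceless consonant → -a → *sumosa*.

sumosa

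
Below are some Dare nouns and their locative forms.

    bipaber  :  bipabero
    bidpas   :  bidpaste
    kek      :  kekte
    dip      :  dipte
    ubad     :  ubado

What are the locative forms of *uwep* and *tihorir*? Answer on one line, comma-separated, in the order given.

uwepte, tihoriro

The alternation tracks the final consonant of the stem — -te when the stem ends in a voiceless consonant (*bidpas*, *kek*, *dip*); -o when the stem ends in a voiced consonant (*bipaber*, *ubad*).
*uwep* — final consonant /p/ (voiceless) → -te → *uwepte*.
The final consonant of *tihorir* is /r/, which is voiced, so the suffix is -o, giving *tihoriro*.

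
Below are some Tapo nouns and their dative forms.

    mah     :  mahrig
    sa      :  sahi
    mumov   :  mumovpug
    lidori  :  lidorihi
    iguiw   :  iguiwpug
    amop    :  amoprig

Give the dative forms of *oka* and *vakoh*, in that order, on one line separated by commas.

okahi, vakohrig

The pattern is voicing of the final sound: -rig when the stem ends in a voiceless consonant (*mah*, *amop*); -pug when the stem ends in a voiced consonant (*mumov*, *iguiw*); -hi when the stem ends in a vowel (*sa*, *lidori*).
*oka*: final sound = /a/, a vowel → -hi → *okahi*.
*vakoh*: final sound = /h/, a voiceless consonant → -rig → *vakohrig*.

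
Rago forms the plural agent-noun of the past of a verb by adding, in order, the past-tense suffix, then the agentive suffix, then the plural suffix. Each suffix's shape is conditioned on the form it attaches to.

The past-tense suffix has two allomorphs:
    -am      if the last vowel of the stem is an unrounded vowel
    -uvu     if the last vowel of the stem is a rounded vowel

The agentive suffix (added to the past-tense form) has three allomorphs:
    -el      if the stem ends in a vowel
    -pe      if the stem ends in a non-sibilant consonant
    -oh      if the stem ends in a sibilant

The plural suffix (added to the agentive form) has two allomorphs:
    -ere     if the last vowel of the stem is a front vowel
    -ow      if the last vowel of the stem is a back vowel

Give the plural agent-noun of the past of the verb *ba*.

*ba*: last vowel = /a/, an unrounded vowel → -am → *baam*.
Since the final sound of the past-tense form *baam* is /m/ (a non-sibilant consonant), it takes -pe, giving *baampe*.
The last vowel of the agentive form *baampe* is /e/, which is a front vowel, so the plural suffix is -ere, giving *baampeere*.

baampeere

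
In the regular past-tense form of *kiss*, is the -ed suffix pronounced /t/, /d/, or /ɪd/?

The stem *kiss* ends in a voiceless consonant other than /t/.
The -ed suffix is realized as /ɪd/ after /t, d/; as /t/ after other voiceless consonants; and as /d/ after other voiced sounds.
So -ed on *kiss* is pronounced /t/.

/t/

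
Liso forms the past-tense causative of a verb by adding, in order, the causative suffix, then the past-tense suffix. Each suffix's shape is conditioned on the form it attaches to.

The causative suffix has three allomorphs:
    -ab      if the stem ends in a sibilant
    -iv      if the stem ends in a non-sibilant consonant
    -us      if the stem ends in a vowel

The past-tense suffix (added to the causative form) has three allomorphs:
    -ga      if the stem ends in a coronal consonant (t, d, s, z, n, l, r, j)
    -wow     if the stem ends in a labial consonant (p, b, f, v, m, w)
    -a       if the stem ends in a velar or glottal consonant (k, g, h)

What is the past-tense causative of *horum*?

Since the final sound of *horum* is /m/ (a non-sibilant consonant), it takes -iv, giving *horumiv*.
The final consonant of the causative form *horumiv* is /v/, which is labial, so the past-tense suffix is -wow, giving *horumivwow*.

horumivwow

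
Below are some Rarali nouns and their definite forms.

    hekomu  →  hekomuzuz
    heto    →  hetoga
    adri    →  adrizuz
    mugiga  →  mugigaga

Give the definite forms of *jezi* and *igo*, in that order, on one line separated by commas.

The pattern is height harmony: -zuz when the last vowel of the stem is a high vowel (*hekomu*, *adri*); -ga when the last vowel of the stem is a non-high vowel (*heto*, *mugiga*).
*jezi* — last vowel /i/ (a high vowel) → -zuz → *jezizuz*.
*igo*: last vowel = /o/, a non-high vowel → -ga → *igoga*.

jezizuz, igoga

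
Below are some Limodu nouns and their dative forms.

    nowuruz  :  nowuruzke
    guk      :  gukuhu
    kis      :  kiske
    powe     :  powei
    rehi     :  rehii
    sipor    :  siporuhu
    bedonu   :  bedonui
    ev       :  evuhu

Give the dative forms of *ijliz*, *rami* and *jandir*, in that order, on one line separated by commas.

ijlizke, ramii, jandiruhu

Looking at the final sound of each stem: -ke when the stem ends in a sibilant (*nowuruz*, *kis*); -uhu when the stem ends in a non-sibilant consonant (*guk*, *sipor*, *ev*); -i when the stem ends in a vowel (*powe*, *rehi*, *bedonu*).
Since the final sound of *ijliz* is /z/ (a sibilant), it takes -ke, giving *ijlizke*.
Since the final sound of *rami* is /i/ (a vowel), it takes -i, giving *ramii*.
Since the final sound of *jandir* is /r/ (a non-sibilant consonant), it takes -uhu, giving *jandiruhu*.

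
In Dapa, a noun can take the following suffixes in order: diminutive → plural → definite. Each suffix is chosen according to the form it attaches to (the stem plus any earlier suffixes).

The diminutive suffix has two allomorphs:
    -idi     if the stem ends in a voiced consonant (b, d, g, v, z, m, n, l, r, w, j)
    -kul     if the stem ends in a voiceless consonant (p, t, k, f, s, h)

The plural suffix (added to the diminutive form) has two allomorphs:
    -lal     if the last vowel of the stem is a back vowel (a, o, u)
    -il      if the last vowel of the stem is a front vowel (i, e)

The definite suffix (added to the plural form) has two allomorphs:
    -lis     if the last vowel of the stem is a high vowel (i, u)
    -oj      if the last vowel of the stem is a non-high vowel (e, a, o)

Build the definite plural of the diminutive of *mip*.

mipkullaloj

Since the final consonant of *mip* is /p/ (voiceless), it takes -kul, giving *mipkul*.
The diminutive form *mipkul*: last vowel = /u/, a back vowel → -lal → *mipkullal*.
The plural form *mipkullal* — last vowel /a/ (a non-high vowel) → -oj → *mipkullaloj*.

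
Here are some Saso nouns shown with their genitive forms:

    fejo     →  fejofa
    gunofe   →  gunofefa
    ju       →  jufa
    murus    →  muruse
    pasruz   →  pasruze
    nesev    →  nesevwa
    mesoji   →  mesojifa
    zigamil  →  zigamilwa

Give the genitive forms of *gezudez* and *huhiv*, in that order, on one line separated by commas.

gezudeze, huhivwa

The suffix is conditioned by the final sound: -e when the stem ends in a sibilant (*murus*, *pasruz*); -wa when the stem ends in a non-sibilant consonant (*nesev*, *zigamil*); -fa when the stem ends in a vowel (*fejo*, *gunofe*, *ju*, *mesoji*).
The final sound of *gezudez* is /z/, which is a sibilant, so the suffix is -e, giving *gezudeze*.
Since the final sound of *huhiv* is /v/ (a non-sibilant consonant), it takes -wa, giving *huhivwa*.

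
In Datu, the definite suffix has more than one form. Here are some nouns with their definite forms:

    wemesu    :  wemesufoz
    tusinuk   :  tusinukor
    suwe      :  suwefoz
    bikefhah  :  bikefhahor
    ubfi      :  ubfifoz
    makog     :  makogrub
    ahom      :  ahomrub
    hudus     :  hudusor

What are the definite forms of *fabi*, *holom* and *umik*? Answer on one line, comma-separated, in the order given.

The suffix is conditioned by the final sound: -or when the stem ends in a voiceless consonant (*tusinuk*, *bikefhah*, *hudus*); -rub when the stem ends in a voiced consonant (*makog*, *ahom*); -foz when the stem ends in a vowel (*wemesu*, *suwe*, *ubfi*).
Since the final sound of *fabi* is /i/ (a vowel), it takes -foz, giving *fabifoz*.
*holom* — final sound /m/ (a voiced consonant) → -rub → *holomrub*.
Since the final sound of *umik* is /k/ (a voiceless consonant), it takes -or, giving *umikor*.

fabifoz, holomrub, umikor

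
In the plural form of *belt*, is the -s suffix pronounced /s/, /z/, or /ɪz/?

The stem *belt* ends in a voiceless non-sibilant consonant.
The plural suffix surfaces as /ɪz/ after sibilants, /s/ after other voiceless consonants, and /z/ after other voiced sounds.
So the plural -s on *belt* is pronounced /s/.

/s/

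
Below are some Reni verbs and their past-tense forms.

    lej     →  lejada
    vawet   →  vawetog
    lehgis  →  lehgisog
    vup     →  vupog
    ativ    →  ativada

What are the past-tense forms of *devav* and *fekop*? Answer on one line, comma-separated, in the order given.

devavada, fekopog

The alternation tracks the final consonant of the stem — -og when the stem ends in a voiceless consonant (*vawet*, *lehgis*, *vup*); -ada when the stem ends in a voiced consonant (*lej*, *ativ*).
Since the final consonant of *devav* is /v/ (voiced), it takes -ada, giving *devavada*.
*fekop*: final consonant = /p/, voiceless → -og → *fekopog*.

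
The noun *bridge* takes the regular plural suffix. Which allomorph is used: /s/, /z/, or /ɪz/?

/ɪz/

The stem *bridge* ends in a sibilant (/s, z, ʃ, ʒ, tʃ, dʒ/).
The plural suffix surfaces as /ɪz/ after sibilants, /s/ after other voiceless consonants, and /z/ after other voiced sounds.
So the plural -s on *bridge* is pronounced /ɪz/.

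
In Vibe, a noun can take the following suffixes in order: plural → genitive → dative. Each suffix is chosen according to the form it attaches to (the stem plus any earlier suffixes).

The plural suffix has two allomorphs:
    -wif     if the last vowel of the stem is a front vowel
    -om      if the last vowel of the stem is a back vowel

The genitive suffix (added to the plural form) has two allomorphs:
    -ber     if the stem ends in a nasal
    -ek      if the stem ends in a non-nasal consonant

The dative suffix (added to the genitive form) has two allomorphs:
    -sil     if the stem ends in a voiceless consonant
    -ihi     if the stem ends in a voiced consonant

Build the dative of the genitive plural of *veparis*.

The last vowel of *veparis* is /i/, which is a front vowel, so the plural suffix is -wif, giving *vepariswif*.
The plural form *vepariswif*: final consonant = /f/, non-nasal → -ek → *vepariswifek*.
The final consonant of the genitive form *vepariswifek* is /k/, which is voiceless, so the dative suffix is -sil, giving *vepariswifeksil*.

vepariswifeksil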